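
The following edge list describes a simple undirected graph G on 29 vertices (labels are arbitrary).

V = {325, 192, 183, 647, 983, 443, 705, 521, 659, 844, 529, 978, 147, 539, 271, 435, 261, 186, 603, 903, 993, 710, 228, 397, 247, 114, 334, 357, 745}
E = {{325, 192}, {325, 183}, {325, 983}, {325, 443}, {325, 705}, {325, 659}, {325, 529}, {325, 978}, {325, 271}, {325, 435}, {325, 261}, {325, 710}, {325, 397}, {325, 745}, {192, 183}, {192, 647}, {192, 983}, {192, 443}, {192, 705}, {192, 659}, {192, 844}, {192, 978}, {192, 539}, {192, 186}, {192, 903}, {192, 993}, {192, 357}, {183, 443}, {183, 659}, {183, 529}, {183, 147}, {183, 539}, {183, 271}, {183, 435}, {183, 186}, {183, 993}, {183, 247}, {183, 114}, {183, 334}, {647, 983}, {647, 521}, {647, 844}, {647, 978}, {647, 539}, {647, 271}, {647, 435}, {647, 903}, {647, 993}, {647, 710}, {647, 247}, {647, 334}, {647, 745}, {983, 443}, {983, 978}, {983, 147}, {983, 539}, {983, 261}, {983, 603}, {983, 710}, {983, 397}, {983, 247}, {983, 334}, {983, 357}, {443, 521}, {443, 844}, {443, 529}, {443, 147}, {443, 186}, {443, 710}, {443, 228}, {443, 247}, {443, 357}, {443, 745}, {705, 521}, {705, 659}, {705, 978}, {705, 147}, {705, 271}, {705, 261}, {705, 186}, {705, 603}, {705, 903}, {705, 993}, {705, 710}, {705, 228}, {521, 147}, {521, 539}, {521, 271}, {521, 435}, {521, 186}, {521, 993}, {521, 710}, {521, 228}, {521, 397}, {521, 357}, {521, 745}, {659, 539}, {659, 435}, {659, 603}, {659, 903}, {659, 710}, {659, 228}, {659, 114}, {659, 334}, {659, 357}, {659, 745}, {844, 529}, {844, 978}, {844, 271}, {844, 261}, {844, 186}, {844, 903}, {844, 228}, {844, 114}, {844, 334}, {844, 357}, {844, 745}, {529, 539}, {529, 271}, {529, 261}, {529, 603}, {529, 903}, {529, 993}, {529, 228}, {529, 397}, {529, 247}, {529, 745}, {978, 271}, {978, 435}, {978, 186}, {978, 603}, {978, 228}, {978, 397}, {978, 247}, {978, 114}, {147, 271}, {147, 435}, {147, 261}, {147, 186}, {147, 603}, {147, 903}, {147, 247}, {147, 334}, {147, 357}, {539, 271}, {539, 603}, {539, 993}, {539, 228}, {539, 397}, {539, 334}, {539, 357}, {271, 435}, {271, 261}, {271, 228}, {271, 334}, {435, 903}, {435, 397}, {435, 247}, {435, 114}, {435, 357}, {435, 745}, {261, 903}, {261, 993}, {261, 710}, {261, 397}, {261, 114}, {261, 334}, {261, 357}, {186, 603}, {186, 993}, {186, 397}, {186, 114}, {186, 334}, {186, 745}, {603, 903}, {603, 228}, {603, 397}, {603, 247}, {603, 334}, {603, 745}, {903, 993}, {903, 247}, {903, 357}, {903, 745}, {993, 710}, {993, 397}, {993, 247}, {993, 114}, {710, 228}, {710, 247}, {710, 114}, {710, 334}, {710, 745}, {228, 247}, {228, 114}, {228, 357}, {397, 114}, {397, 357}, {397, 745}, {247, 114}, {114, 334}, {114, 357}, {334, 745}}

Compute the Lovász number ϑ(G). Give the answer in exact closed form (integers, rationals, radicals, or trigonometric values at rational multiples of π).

sqrt(29)

N(603) = {983, 705, 659, 529, 978, 147, 539, 186, 903, 228, 397, 247, 334, 745}, |N(603)| = 14.
Vertex 844 has 14 neighbors: 192, 647, 443, 529, 978, 271, 261, 186, 903, 228, 114, 334, 357, 745.
Vertex 647 has 14 neighbors: 192, 983, 521, 844, 978, 539, 271, 435, 903, 993, 710, 247, 334, 745.
N(659) = {325, 192, 183, 705, 539, 435, 603, 903, 710, 228, 114, 334, 357, 745}, |N(659)| = 14.
29-vertex 14-regular graph: strongly regular (29,14,6,7).
spec(A) ≈ [14.0, 2.19258, -3.19258] (distinct, 5 d.p.).
Lovász (edge-transitive): ϑ = −29·(-sqrt(29)/2 - 1/2)/((14)−(-sqrt(29)/2 - 1/2)) = sqrt(29).
= 5.3852… (decimal).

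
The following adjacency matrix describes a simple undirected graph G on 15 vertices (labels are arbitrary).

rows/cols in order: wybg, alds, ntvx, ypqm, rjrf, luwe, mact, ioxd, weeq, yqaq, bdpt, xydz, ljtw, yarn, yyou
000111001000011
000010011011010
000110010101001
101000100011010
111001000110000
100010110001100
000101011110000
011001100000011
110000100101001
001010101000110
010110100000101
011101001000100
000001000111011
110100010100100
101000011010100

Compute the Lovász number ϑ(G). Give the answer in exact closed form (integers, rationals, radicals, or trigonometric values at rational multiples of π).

N(ljtw) = {luwe, yqaq, bdpt, xydz, yarn, yyou}, |N(ljtw)| = 6.
N(ntvx) = {ypqm, rjrf, ioxd, yqaq, xydz, yyou}, |N(ntvx)| = 6.
N(mact) = {ypqm, luwe, ioxd, weeq, yqaq, bdpt}, |N(mact)| = 6.
deg(xydz) = 6; N(xydz) = {alds, ntvx, ypqm, luwe, weeq, ljtw}.
Every vertex has degree 6 (N=15); Kneser K(6,2) on C(6,2)=15 vertices.
The 3 distinct eigenvalues: [6.0, 1.0, -3.0].
λ_max=6, λ_min=-3; ϑ = −15·λ_min/(λ_max−λ_min) = 5.
ϑ(G) ≈ 5.00000000.

5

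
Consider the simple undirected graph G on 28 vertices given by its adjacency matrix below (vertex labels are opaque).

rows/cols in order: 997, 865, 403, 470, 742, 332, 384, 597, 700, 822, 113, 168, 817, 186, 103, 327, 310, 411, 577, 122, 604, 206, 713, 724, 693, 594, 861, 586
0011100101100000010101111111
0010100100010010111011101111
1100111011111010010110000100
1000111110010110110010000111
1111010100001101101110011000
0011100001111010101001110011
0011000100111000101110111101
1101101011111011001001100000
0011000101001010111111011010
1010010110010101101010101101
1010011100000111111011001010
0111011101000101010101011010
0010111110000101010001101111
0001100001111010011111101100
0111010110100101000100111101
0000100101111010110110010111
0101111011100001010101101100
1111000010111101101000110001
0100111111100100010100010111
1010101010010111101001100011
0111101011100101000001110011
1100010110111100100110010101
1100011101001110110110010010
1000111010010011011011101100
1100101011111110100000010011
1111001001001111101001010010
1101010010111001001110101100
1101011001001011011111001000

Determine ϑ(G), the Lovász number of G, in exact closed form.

7

Vertex 186 has 15 neighbors: 470, 742, 822, 113, 168, 817, 103, 411, 577, 122, 604, 206, 713, 693, 594.
Vertex 470 has 15 neighbors: 997, 742, 332, 384, 597, 700, 168, 186, 103, 310, 411, 604, 594, 861, 586.
Vertex 861 has 15 neighbors: 997, 865, 470, 332, 700, 113, 168, 817, 327, 577, 122, 604, 713, 693, 594.
N(597) = {997, 865, 470, 742, 384, 700, 822, 113, 168, 817, 103, 327, 577, 206, 713}, |N(597)| = 15.
28-vertex 15-regular graph: this is K(8,2), the Kneser graph.
spec(A) ≈ [15.0, 1.0, -5.0] (distinct, 3 d.p.).
Lovász (edge-transitive): ϑ = −28·(-5)/((15)−(-5)) = 7.
= 7.000000… (decimal).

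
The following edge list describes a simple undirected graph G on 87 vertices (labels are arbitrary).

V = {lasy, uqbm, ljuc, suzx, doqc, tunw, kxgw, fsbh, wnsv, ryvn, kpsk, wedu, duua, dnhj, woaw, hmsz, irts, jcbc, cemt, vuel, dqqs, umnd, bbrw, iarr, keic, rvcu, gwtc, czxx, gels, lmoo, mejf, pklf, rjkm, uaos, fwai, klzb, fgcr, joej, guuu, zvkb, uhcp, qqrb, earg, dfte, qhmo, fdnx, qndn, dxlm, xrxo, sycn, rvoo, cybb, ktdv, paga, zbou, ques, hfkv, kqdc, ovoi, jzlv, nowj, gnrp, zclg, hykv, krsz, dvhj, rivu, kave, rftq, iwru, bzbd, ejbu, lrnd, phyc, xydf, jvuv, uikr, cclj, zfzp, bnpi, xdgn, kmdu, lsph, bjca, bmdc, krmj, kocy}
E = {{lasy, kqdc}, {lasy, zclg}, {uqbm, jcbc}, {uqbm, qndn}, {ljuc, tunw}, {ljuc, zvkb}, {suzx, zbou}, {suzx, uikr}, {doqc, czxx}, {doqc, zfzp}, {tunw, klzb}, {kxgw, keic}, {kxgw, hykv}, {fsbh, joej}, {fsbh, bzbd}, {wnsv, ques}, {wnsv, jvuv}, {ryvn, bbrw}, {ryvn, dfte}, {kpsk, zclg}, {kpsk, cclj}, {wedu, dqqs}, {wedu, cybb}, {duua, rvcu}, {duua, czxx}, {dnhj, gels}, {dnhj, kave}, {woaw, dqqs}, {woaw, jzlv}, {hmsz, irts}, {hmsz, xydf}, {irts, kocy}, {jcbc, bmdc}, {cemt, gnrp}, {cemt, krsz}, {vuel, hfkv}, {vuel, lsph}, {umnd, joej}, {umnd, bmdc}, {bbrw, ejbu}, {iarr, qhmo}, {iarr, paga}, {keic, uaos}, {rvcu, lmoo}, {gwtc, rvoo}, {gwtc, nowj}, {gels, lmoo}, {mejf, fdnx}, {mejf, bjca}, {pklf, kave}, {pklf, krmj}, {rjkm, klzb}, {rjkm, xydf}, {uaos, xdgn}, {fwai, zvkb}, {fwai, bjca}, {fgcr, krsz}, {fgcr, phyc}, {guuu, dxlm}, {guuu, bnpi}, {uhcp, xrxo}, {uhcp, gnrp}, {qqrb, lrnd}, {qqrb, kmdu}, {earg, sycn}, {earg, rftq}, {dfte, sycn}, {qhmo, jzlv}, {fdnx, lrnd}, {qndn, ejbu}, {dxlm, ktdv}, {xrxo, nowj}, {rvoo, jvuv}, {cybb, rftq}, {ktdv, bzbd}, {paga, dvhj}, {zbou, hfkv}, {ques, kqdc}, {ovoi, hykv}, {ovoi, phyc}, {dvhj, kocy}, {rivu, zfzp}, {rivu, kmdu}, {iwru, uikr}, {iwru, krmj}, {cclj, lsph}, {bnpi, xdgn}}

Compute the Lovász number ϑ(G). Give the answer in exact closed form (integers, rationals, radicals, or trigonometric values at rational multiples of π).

87*cos(pi/87)/(cos(pi/87) + 1)

Vertex cclj has 2 neighbors: kpsk, lsph.
N(wnsv) = {ques, jvuv}, |N(wnsv)| = 2.
N(gels) = {dnhj, lmoo}, |N(gels)| = 2.
Vertex cybb has 2 neighbors: wedu, rftq.
87-vertex 2-regular graph: the odd cycle C_{87}.
spec(A) ≈ [2.0, 1.994786, 1.979173, 1.953241, 1.917126, 1.871016, 1.815151, 1.749823, 1.675372, 1.592186, 1.5007, 1.401389, 1.294773, 1.181406, 1.061879, 0.936817, 0.80687, 0.672717, 0.535057, 0.394607, 0.252099, 0.108278, -0.036108, -0.180306, -0.323564, -0.465135, -0.604281, -0.740276, -0.872412, -1.0, -1.122374, -1.238897, -1.34896, -1.451991, -1.547452, -1.634845, -1.713714, -1.78365, -1.844286, -1.895306, -1.936446, -1.96749, -1.988276, -1.998696] (distinct, 6 d.p.).
With N=87: ϑ(G) = 87·(-(-1)*2*cos(pi/87))/(2−(-2*cos(pi/87))) = 87*cos(pi/87)/(cos(pi/87) + 1).
= 43.485816452… (decimal).
43 ≤ 87*cos(pi/87)/(cos(pi/87) + 1) ≤ 44: both strict.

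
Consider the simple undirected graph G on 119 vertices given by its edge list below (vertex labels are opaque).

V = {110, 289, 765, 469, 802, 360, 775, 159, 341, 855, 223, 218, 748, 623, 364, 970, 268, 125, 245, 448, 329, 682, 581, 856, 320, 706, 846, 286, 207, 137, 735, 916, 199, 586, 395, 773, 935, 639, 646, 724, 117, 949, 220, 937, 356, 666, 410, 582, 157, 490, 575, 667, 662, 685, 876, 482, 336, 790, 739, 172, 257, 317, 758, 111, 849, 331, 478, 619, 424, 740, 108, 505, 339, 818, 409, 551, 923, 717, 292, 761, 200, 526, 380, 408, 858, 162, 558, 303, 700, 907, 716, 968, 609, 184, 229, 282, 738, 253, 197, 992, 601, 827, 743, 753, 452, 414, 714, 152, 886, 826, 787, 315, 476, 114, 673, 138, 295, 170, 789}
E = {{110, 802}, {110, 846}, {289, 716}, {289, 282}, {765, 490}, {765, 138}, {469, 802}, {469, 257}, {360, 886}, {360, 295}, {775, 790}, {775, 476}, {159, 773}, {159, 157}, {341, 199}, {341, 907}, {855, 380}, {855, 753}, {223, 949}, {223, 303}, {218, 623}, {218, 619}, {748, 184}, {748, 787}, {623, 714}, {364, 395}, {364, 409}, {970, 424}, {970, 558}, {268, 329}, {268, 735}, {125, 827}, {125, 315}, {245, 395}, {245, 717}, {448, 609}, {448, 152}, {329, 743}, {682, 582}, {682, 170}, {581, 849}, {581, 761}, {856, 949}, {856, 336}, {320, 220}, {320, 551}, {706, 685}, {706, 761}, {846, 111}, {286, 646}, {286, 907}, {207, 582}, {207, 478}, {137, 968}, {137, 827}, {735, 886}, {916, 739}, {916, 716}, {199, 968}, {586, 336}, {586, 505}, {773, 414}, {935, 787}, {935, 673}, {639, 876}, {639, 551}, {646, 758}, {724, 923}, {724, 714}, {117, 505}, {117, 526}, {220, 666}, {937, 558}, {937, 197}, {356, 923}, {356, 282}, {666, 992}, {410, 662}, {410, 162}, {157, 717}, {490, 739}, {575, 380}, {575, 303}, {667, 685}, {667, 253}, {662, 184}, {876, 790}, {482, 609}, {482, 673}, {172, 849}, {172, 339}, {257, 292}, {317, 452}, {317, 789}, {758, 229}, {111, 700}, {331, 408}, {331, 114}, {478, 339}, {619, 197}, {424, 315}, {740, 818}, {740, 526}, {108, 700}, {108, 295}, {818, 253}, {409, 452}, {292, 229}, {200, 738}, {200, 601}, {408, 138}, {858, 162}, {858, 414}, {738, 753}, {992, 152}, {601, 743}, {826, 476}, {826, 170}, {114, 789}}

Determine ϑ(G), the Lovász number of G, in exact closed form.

119*cos(pi/119)/(cos(pi/119) + 1)

N(424) = {970, 315}, |N(424)| = 2.
N(410) = {662, 162}, |N(410)| = 2.
N(329) = {268, 743}, |N(329)| = 2.
N(968) = {137, 199}, |N(968)| = 2.
deg(v) = 2 for all v (|V|=119); the odd cycle C_{119}.
A has 60 distinct eigenvalues ≈ [2.0, 1.9972, 1.9889, 1.975, 1.9556, 1.9307, 1.9005, 1.8649, 1.8242, 1.7784, 1.7276, 1.672, 1.6118, 1.5471, 1.478, 1.4048, 1.3278, 1.247, 1.1627, 1.0752, 0.9847, 0.8915, 0.7957, 0.6978, 0.5979, 0.4964, 0.3934, 0.2894, 0.1845, 0.0792, -0.0264, -0.1319, -0.237, -0.3415, -0.445, -0.5473, -0.6481, -0.747, -0.8439, -0.9384, -1.0303, -1.1194, -1.2053, -1.2878, -1.3668, -1.4419, -1.5131, -1.58, -1.6425, -1.7004, -1.7536, -1.8019, -1.8452, -1.8834, -1.9163, -1.9438, -1.9659, -1.9826, -1.9937, -1.9993].
Lovász (edge-transitive): ϑ = −119·(-2*cos(pi/119))/((2)−(-2*cos(pi/119))) = 119*cos(pi/119)/(cos(pi/119) + 1).
Numerically 59.48963156.
59 ≤ 119*cos(pi/119)/(cos(pi/119) + 1) ≤ 60: both strict.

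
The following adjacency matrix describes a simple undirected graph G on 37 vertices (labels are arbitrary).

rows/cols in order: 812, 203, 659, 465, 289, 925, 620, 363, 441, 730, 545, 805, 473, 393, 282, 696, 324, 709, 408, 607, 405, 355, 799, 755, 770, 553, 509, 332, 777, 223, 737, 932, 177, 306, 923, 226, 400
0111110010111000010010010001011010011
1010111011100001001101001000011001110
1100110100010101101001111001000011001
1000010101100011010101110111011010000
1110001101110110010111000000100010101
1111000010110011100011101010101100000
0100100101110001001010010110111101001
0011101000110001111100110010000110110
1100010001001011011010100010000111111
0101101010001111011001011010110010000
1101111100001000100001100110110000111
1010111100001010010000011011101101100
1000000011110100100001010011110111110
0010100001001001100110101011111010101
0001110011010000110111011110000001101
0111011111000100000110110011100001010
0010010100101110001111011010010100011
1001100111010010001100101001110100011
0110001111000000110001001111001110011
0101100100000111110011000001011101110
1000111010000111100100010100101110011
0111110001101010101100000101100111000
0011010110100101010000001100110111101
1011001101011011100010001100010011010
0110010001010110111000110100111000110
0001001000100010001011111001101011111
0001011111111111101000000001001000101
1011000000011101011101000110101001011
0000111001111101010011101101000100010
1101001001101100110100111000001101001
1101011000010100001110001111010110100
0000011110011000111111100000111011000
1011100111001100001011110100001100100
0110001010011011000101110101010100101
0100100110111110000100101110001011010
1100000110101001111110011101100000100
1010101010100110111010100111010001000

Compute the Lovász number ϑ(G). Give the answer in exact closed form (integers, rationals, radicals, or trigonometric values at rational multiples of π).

sqrt(37)

deg(923) = 18; N(923) = {203, 289, 363, 441, 545, 805, 473, 393, 282, 607, 799, 770, 553, 509, 737, 177, 306, 226}.
Vertex 465 has 18 neighbors: 812, 925, 363, 730, 545, 282, 696, 709, 607, 355, 799, 755, 553, 509, 332, 223, 737, 177.
Vertex 363 has 18 neighbors: 659, 465, 289, 620, 545, 805, 696, 324, 709, 408, 607, 799, 755, 509, 932, 177, 923, 226.
deg(755) = 18; N(755) = {812, 659, 465, 620, 363, 730, 805, 473, 282, 696, 324, 405, 770, 553, 223, 177, 306, 226}.
37-vertex 18-regular graph: Paley(37): SR with (k,λ,μ)=(18,8,9).
A has 3 distinct eigenvalues ≈ [18.0, 2.541, -3.541].
ϑ = −N·λ_min/(λ_max−λ_min) = −37·(-sqrt(37)/2 - 1/2)/(18−(-sqrt(37)/2 - 1/2)) = sqrt(37).
= 6.082762530… (decimal).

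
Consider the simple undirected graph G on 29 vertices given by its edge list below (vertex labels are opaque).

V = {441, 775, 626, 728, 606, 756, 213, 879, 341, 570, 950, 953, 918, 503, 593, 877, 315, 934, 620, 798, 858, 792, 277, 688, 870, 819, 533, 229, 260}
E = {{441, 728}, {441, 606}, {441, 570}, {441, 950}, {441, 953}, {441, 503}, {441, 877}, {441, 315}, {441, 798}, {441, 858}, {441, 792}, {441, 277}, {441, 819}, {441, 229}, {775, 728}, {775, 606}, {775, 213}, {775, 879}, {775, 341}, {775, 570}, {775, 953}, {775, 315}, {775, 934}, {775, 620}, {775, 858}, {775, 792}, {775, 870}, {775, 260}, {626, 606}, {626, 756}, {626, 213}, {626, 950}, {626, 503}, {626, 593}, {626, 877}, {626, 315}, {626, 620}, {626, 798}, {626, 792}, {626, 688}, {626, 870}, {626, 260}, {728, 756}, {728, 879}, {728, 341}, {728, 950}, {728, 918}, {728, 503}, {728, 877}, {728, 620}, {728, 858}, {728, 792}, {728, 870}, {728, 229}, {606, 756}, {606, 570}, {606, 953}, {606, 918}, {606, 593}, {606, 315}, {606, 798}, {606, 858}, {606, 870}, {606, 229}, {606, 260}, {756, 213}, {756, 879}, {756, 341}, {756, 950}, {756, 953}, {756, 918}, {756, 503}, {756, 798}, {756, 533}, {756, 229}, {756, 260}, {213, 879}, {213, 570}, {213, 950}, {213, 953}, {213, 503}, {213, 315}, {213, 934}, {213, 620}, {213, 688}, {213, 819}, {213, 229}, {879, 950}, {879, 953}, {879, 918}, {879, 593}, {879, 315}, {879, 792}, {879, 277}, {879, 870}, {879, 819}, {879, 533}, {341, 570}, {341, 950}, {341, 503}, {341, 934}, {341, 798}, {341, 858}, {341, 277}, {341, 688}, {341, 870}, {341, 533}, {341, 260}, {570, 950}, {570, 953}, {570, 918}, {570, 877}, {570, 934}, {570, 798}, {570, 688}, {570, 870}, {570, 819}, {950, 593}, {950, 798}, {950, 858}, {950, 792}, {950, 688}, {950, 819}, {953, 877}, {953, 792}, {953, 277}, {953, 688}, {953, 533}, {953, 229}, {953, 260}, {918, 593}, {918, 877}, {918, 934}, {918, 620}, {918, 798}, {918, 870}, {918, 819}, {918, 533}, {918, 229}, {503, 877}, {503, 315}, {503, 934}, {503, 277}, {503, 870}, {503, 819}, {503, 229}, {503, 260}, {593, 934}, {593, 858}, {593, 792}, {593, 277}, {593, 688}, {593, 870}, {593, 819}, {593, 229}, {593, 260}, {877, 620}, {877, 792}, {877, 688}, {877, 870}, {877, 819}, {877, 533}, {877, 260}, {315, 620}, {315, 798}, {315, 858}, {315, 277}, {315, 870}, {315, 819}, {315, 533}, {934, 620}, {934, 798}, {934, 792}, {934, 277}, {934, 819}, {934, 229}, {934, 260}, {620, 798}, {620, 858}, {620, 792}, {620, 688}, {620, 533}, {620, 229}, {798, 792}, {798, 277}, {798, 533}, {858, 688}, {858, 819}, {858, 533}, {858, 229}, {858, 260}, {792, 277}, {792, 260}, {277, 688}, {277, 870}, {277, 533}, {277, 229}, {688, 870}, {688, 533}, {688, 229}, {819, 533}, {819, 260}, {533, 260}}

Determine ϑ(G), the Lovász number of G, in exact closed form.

sqrt(29)

deg(503) = 14; N(503) = {441, 626, 728, 756, 213, 341, 877, 315, 934, 277, 870, 819, 229, 260}.
N(606) = {441, 775, 626, 756, 570, 953, 918, 593, 315, 798, 858, 870, 229, 260}, |N(606)| = 14.
Vertex 277 has 14 neighbors: 441, 879, 341, 953, 503, 593, 315, 934, 798, 792, 688, 870, 533, 229.
Vertex 260 has 14 neighbors: 775, 626, 606, 756, 341, 953, 503, 593, 877, 934, 858, 792, 819, 533.
deg(v) = 14 for all v (|V|=29); SR(29,14,6,7) — a Paley graph.
Distinct eigenvalues (to 5 d.p.): [14.0, 2.19258, -3.19258].
−29·(-sqrt(29)/2 - 1/2) / ((14)−(-sqrt(29)/2 - 1/2)) = sqrt(29) = ϑ(G).
Numerically 5.3852.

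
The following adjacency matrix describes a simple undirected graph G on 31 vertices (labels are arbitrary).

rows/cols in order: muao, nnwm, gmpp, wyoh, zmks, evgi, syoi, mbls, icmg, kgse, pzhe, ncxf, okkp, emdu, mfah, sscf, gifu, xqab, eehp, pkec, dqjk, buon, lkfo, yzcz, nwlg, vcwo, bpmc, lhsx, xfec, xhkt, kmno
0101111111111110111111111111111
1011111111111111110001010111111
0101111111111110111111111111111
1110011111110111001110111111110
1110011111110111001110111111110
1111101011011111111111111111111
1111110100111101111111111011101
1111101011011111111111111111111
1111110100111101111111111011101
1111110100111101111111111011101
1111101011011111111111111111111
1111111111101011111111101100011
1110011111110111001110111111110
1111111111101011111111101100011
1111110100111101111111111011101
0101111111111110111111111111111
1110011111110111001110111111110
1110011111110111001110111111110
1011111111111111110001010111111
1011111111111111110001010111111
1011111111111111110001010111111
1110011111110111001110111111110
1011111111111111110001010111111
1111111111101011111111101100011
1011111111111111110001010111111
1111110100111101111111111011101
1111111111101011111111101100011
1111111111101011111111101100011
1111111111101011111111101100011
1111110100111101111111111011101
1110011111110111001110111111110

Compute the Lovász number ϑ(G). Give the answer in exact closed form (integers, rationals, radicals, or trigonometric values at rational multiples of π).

7

Vertex bpmc has 25 neighbors: muao, nnwm, gmpp, wyoh, zmks, evgi, syoi, mbls, icmg, kgse, pzhe, okkp, mfah, sscf, gifu, xqab, eehp, pkec, dqjk, buon, lkfo, nwlg, vcwo, xhkt, kmno.
deg(gifu) = 24; N(gifu) = {muao, nnwm, gmpp, evgi, syoi, mbls, icmg, kgse, pzhe, ncxf, emdu, mfah, sscf, eehp, pkec, dqjk, lkfo, yzcz, nwlg, vcwo, bpmc, lhsx, xfec, xhkt}.
deg(lhsx) = 25; N(lhsx) = {muao, nnwm, gmpp, wyoh, zmks, evgi, syoi, mbls, icmg, kgse, pzhe, okkp, mfah, sscf, gifu, xqab, eehp, pkec, dqjk, buon, lkfo, nwlg, vcwo, xhkt, kmno}.
Vertex ncxf has 25 neighbors: muao, nnwm, gmpp, wyoh, zmks, evgi, syoi, mbls, icmg, kgse, pzhe, okkp, mfah, sscf, gifu, xqab, eehp, pkec, dqjk, buon, lkfo, nwlg, vcwo, xhkt, kmno.
G = K_{7,6,6,6,3,3}: α = 7 = χ(Ḡ), so ϑ = 7.
Numerically 7.000000.
α=7, χ(Ḡ)=7; ϑ=7 lies between (collapsed).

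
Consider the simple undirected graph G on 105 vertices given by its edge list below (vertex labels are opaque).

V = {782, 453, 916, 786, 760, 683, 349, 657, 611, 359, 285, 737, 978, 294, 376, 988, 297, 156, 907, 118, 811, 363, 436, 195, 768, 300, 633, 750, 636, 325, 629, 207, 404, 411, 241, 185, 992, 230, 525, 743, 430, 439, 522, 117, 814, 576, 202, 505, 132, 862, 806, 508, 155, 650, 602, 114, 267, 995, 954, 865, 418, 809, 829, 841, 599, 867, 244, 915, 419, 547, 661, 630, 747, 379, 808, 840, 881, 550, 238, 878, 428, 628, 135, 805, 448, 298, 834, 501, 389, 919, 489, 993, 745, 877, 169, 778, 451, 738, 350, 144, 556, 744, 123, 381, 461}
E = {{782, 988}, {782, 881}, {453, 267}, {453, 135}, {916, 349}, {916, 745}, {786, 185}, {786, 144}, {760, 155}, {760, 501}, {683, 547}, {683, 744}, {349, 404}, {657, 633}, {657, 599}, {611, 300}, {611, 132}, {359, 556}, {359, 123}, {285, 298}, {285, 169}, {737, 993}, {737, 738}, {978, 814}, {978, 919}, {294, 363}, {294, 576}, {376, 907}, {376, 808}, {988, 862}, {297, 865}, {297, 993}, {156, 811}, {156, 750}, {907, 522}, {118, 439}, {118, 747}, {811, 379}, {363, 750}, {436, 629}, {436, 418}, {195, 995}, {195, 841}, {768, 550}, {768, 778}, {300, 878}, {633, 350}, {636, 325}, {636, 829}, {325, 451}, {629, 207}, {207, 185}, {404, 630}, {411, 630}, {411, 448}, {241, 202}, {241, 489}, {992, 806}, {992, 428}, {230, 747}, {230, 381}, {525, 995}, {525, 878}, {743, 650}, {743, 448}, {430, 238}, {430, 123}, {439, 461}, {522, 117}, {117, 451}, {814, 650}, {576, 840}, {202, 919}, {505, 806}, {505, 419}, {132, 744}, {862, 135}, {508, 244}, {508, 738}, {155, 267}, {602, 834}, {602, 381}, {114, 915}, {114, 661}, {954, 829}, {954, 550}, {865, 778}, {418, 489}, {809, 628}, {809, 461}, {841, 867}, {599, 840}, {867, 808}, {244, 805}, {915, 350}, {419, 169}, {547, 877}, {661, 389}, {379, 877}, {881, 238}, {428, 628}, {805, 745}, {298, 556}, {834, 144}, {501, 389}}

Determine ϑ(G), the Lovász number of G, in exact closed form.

105*cos(pi/105)/(cos(pi/105) + 1)

deg(118) = 2; N(118) = {439, 747}.
Vertex 657 has 2 neighbors: 633, 599.
deg(461) = 2; N(461) = {439, 809}.
deg(628) = 2; N(628) = {809, 428}.
Regular of degree 2 on 105 vertices: a single 105-cycle (edge-transitive).
spec(A) ≈ [2.0, 1.9964, 1.9857, 1.9679, 1.943, 1.9111, 1.8725, 1.8271, 1.7752, 1.7169, 1.6525, 1.5821, 1.5061, 1.4248, 1.3383, 1.247, 1.1512, 1.0514, 0.9477, 0.8407, 0.7307, 0.618, 0.5032, 0.3865, 0.2685, 0.1495, 0.0299, -0.0897, -0.2091, -0.3276, -0.445, -0.5609, -0.6747, -0.7861, -0.8946, -1.0, -1.1018, -1.1996, -1.2932, -1.3821, -1.4661, -1.5448, -1.618, -1.6854, -1.7468, -1.8019, -1.8506, -1.8927, -1.9279, -1.9563, -1.9777, -1.9919, -1.9991] (distinct, 4 d.p.).
−105·(-2*cos(pi/105)) / ((2)−(-2*cos(pi/105))) = 105*cos(pi/105)/(cos(pi/105) + 1) = ϑ(G).
≈ 52.4882487 (to 7 d.p.).
Sandwich: α(G)=52 ≤ ϑ(G)=105*cos(pi/105)/(cos(pi/105) + 1) ≤ χ(Ḡ)=53 (both strict).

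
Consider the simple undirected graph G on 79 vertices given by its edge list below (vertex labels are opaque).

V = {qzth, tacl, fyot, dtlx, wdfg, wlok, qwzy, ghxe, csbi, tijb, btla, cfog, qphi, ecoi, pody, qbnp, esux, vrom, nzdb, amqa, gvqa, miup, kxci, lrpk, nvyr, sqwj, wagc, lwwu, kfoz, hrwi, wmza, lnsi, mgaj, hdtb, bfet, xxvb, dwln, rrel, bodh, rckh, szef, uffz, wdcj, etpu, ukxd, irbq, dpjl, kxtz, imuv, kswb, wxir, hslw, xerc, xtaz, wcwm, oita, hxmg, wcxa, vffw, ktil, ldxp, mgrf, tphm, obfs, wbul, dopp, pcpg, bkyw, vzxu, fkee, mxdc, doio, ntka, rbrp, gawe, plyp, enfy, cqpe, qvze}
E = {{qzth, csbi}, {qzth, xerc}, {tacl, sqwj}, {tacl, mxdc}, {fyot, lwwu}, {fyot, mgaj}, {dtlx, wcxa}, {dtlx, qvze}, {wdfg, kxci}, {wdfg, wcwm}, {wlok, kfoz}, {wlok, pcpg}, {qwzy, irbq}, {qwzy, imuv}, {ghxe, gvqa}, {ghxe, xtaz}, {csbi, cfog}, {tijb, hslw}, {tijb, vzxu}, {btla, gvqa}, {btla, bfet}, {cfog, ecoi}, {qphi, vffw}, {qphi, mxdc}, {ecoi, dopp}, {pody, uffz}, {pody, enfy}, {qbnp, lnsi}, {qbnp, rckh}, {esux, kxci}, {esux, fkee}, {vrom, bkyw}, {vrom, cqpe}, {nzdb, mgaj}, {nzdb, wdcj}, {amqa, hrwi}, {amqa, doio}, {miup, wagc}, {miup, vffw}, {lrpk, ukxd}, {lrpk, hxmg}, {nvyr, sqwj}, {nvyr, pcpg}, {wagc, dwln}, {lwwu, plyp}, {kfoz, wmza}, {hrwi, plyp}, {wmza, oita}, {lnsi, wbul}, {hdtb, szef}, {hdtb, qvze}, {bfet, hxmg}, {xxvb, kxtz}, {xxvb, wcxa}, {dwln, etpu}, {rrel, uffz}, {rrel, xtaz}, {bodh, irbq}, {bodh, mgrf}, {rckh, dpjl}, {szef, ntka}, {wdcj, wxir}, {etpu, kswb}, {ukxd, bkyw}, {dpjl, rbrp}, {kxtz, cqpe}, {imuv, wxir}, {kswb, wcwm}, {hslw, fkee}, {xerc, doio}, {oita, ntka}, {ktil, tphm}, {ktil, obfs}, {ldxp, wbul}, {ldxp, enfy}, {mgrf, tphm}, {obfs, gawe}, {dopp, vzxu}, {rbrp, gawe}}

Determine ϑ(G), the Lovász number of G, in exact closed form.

deg(vffw) = 2; N(vffw) = {qphi, miup}.
N(lnsi) = {qbnp, wbul}, |N(lnsi)| = 2.
Vertex ktil has 2 neighbors: tphm, obfs.
deg(dpjl) = 2; N(dpjl) = {rckh, rbrp}.
G on 79 vertices is 2-regular; the odd cycle C_{79}.
The 40 distinct eigenvalues: [2.0, 1.99368, 1.97475, 1.94334, 1.89964, 1.84393, 1.77657, 1.69797, 1.60863, 1.50913, 1.40008, 1.28219, 1.15618, 1.02287, 0.88309, 0.73773, 0.5877, 0.43396, 0.27747, 0.11923, -0.03976, -0.19851, -0.356, -0.51123, -0.66324, -0.81105, -0.95374, -1.09039, -1.22015, -1.3422, -1.45576, -1.56011, -1.65461, -1.73864, -1.81168, -1.87327, -1.92301, -1.96059, -1.98578, -1.99842].
Lovász (edge-transitive): ϑ = −79·(-2*cos(pi/79))/((2)−(-2*cos(pi/79))) = 79*cos(pi/79)/(cos(pi/79) + 1).
= 39.48438… (decimal).
Lovász sandwich 39 ≤ 79*cos(pi/79)/(cos(pi/79) + 1) ≤ 40: both strict.

79*cos(pi/79)/(cos(pi/79) + 1)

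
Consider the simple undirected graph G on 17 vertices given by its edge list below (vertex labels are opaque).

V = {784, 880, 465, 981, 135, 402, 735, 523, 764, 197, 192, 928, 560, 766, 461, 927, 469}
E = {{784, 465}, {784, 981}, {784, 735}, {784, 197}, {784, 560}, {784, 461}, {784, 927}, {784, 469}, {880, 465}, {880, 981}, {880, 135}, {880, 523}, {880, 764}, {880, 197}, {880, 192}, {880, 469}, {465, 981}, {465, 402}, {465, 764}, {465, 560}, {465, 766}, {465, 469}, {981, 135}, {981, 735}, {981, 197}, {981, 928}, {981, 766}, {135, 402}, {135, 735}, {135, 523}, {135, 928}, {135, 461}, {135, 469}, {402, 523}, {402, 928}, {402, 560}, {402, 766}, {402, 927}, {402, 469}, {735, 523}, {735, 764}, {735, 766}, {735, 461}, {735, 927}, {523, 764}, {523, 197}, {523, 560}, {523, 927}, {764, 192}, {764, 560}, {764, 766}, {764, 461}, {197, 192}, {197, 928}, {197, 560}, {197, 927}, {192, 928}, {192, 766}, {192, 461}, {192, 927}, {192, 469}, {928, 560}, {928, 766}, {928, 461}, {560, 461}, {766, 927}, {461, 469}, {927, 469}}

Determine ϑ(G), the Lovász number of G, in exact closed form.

N(461) = {784, 135, 735, 764, 192, 928, 560, 469}, |N(461)| = 8.
Vertex 523 has 8 neighbors: 880, 135, 402, 735, 764, 197, 560, 927.
Vertex 766 has 8 neighbors: 465, 981, 402, 735, 764, 192, 928, 927.
Vertex 927 has 8 neighbors: 784, 402, 735, 523, 197, 192, 766, 469.
8-regular, N=17; SR(17,8,3,4) — a Paley graph.
spec(A) ≈ [8.0, 1.562, -2.562] (distinct, 3 d.p.).
ϑ = −N·λ_min/(λ_max−λ_min) = −17·(-sqrt(17)/2 - 1/2)/(8−(-sqrt(17)/2 - 1/2)) = sqrt(17).
ϑ(G) ≈ 4.1231.

sqrt(17)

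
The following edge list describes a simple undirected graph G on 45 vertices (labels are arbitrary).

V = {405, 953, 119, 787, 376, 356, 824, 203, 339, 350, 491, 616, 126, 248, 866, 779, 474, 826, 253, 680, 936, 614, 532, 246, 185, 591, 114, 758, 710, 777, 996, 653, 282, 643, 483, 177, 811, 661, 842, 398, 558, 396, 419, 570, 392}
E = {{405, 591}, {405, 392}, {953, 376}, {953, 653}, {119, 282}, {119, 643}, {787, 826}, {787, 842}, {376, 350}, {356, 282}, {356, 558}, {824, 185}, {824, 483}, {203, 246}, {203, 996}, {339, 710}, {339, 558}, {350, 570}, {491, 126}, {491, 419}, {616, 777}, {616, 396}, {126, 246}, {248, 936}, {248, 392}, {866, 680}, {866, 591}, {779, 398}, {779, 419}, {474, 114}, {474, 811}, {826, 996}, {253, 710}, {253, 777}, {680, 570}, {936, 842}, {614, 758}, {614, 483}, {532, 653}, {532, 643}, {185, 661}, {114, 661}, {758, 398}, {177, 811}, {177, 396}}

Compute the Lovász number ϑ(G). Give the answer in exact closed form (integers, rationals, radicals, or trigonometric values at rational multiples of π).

45*cos(pi/45)/(cos(pi/45) + 1)

N(777) = {616, 253}, |N(777)| = 2.
Vertex 643 has 2 neighbors: 119, 532.
Vertex 398 has 2 neighbors: 779, 758.
deg(758) = 2; N(758) = {614, 398}.
deg(v) = 2 for all v (|V|=45); connected 2-regular on 45 ⇒ C_{45}.
The 23 distinct eigenvalues: [2.0, 1.9805, 1.9225, 1.8271, 1.6961, 1.5321, 1.3383, 1.1184, 0.8767, 0.618, 0.3473, 0.0698, -0.2091, -0.4838, -0.7492, -1.0, -1.2313, -1.4387, -1.618, -1.7659, -1.8794, -1.9563, -1.9951].
ϑ = −N·λ_min/(λ_max−λ_min) = −45·(-2*cos(pi/45))/(2−(-2*cos(pi/45))) = 45*cos(pi/45)/(cos(pi/45) + 1).
ϑ(G) ≈ 22.47256.
22 ≤ 45*cos(pi/45)/(cos(pi/45) + 1) ≤ 23: both strict.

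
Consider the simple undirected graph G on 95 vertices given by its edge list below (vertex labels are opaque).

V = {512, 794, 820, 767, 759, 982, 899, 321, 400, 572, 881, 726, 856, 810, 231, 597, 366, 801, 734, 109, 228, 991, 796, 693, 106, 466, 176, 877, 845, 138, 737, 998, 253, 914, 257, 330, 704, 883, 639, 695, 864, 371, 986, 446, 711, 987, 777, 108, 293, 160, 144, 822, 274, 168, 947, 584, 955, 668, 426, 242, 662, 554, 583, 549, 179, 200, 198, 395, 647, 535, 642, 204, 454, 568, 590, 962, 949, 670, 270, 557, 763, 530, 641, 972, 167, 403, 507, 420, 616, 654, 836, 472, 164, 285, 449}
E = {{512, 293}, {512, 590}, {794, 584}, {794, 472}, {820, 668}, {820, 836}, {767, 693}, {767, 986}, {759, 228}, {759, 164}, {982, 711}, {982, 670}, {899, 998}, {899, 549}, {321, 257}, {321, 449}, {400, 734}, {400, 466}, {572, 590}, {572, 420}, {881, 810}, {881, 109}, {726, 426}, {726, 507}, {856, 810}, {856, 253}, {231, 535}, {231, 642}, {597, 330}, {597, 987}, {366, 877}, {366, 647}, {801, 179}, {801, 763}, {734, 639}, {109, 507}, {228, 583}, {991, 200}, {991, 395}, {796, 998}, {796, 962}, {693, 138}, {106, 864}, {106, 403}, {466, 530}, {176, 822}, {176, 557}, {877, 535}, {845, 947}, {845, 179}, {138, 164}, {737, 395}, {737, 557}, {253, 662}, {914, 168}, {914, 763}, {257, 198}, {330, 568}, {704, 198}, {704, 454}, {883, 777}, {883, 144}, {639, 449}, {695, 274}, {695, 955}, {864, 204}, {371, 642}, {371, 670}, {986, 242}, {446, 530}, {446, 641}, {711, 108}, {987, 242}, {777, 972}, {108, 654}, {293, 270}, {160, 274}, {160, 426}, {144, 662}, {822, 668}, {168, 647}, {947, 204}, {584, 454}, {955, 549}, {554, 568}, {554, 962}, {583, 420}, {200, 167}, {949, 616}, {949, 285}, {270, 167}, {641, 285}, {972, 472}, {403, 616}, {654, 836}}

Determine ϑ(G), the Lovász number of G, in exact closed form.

N(554) = {568, 962}, |N(554)| = 2.
N(949) = {616, 285}, |N(949)| = 2.
Vertex 584 has 2 neighbors: 794, 454.
deg(794) = 2; N(794) = {584, 472}.
Regular of degree 2 on 95 vertices: this is C_{95}, the 95-cycle.
spec(A) ≈ [2.0, 1.9956, 1.9825, 1.9608, 1.9304, 1.8916, 1.8446, 1.7895, 1.7265, 1.656, 1.5783, 1.4936, 1.4025, 1.3052, 1.2022, 1.0939, 0.9808, 0.8635, 0.7424, 0.618, 0.491, 0.3618, 0.231, 0.0992, -0.0331, -0.1652, -0.2965, -0.4266, -0.5548, -0.6806, -0.8034, -0.9227, -1.0379, -1.1487, -1.2544, -1.3546, -1.4489, -1.5368, -1.618, -1.6922, -1.7589, -1.818, -1.8691, -1.9121, -1.9467, -1.9727, -1.9902, -1.9989] (distinct, 4 d.p.).
λ_max=2, λ_min=-2*cos(pi/95); ϑ = −95·λ_min/(λ_max−λ_min) = 95*cos(pi/95)/(cos(pi/95) + 1).
Numerically 47.48701131.
Sandwich: α(G)=47 ≤ ϑ(G)=95*cos(pi/95)/(cos(pi/95) + 1) ≤ χ(Ḡ)=48 (both strict).

95*cos(pi/95)/(cos(pi/95) + 1)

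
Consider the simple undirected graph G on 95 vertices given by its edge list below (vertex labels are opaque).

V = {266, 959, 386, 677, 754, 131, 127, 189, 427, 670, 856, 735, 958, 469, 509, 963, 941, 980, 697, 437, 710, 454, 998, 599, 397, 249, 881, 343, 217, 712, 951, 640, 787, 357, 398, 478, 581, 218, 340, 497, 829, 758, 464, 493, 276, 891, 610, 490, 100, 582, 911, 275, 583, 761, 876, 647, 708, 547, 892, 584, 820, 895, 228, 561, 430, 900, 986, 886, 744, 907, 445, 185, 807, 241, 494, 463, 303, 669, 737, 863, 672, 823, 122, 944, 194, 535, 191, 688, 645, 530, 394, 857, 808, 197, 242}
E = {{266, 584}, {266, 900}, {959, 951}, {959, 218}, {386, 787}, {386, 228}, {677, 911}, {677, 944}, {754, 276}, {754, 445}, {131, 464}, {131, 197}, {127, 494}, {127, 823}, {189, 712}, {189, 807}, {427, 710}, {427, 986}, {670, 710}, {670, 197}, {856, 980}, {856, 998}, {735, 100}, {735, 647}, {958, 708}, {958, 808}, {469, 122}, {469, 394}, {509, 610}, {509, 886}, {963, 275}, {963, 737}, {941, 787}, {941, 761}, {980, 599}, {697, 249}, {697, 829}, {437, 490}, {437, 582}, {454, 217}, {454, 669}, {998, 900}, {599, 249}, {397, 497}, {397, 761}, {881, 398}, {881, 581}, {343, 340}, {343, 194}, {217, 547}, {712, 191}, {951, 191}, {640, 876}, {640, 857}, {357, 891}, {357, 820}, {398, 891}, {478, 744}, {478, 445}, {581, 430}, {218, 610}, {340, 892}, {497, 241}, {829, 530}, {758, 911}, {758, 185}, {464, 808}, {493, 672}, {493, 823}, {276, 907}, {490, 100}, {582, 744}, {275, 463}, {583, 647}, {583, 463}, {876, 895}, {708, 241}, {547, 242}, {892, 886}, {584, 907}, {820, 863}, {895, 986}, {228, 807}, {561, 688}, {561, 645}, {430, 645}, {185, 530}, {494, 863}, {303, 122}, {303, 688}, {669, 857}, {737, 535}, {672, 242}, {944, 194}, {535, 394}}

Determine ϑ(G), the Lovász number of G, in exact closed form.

95*cos(pi/95)/(cos(pi/95) + 1)

N(427) = {710, 986}, |N(427)| = 2.
deg(758) = 2; N(758) = {911, 185}.
N(895) = {876, 986}, |N(895)| = 2.
N(497) = {397, 241}, |N(497)| = 2.
2-regular, N=95; connected 2-regular on 95 ⇒ C_{95}.
spec(A) ≈ [2.0, 1.995627, 1.982528, 1.96076, 1.930418, 1.891634, 1.84458, 1.789459, 1.726513, 1.656018, 1.578281, 1.493643, 1.402474, 1.305172, 1.202162, 1.093896, 0.980847, 0.863509, 0.742394, 0.618034, 0.490971, 0.361761, 0.230969, 0.099168, -0.033068, -0.165159, -0.296527, -0.426599, -0.554806, -0.680586, -0.803391, -0.922682, -1.037939, -1.148657, -1.254353, -1.354563, -1.44885, -1.536802, -1.618034, -1.692191, -1.758948, -1.818013, -1.869129, -1.912072, -1.946653, -1.972723, -1.990166, -1.998907] (distinct, 6 d.p.).
−95·(-2*cos(pi/95)) / ((2)−(-2*cos(pi/95))) = 95*cos(pi/95)/(cos(pi/95) + 1) = ϑ(G).
ϑ(G) ≈ 47.4870.
Sandwich: α(G)=47 ≤ ϑ(G)=95*cos(pi/95)/(cos(pi/95) + 1) ≤ χ(Ḡ)=48 (both strict).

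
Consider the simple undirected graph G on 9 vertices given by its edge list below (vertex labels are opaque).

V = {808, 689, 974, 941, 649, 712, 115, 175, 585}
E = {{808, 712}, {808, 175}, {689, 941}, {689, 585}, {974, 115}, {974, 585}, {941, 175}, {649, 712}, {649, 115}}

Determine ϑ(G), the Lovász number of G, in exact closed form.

9*cos(pi/9)/(cos(pi/9) + 1)

Vertex 175 has 2 neighbors: 808, 941.
deg(712) = 2; N(712) = {808, 649}.
Vertex 808 has 2 neighbors: 712, 175.
N(689) = {941, 585}, |N(689)| = 2.
Every vertex has degree 2 (N=9); connected 2-regular on 9 ⇒ C_{9}.
Distinct eigenvalues (to 4 d.p.): [2.0, 1.5321, 0.3473, -1.0, -1.8794].
−9·(-2*cos(pi/9)) / ((2)−(-2*cos(pi/9))) = 9*cos(pi/9)/(cos(pi/9) + 1) = ϑ(G).
ϑ(G) ≈ 4.3601.
α=4, χ(Ḡ)=5; ϑ=9*cos(pi/9)/(cos(pi/9) + 1) lies between (both strict).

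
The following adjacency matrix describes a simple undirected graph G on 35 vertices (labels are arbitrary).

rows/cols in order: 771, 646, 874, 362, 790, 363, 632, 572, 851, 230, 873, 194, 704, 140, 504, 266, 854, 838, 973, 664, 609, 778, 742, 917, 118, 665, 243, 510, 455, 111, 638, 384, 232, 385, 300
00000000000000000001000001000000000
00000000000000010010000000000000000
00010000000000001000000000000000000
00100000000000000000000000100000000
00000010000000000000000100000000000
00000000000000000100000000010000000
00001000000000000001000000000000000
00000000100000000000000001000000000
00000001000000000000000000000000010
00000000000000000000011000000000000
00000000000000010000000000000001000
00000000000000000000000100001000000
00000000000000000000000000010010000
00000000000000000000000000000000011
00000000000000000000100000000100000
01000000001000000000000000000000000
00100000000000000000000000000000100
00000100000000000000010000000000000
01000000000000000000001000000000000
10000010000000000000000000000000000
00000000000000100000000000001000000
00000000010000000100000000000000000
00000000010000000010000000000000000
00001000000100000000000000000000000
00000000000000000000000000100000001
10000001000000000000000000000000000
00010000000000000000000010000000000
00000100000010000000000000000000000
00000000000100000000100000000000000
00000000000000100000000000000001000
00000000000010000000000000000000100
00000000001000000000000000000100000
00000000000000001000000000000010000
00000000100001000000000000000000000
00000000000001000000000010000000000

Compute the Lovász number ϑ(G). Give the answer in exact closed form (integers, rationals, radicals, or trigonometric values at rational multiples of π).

35*cos(pi/35)/(cos(pi/35) + 1)

deg(771) = 2; N(771) = {664, 665}.
N(363) = {838, 510}, |N(363)| = 2.
N(118) = {243, 300}, |N(118)| = 2.
deg(742) = 2; N(742) = {230, 973}.
Regular of degree 2 on 35 vertices: this is C_{35}, the 35-cycle.
spec(A) ≈ [2.0, 1.967859, 1.87247, 1.716898, 1.506143, 1.24698, 0.947737, 0.618034, 0.268467, -0.08973, -0.445042, -0.78605, -1.101794, -1.382125, -1.618034, -1.801938, -1.927926, -1.991949] (distinct, 6 d.p.).
ϑ = −N·λ_min/(λ_max−λ_min) = −35·(-2*cos(pi/35))/(2−(-2*cos(pi/35))) = 35*cos(pi/35)/(cos(pi/35) + 1).
ϑ(G) ≈ 17.4647040.
17 ≤ 35*cos(pi/35)/(cos(pi/35) + 1) ≤ 18: both strict.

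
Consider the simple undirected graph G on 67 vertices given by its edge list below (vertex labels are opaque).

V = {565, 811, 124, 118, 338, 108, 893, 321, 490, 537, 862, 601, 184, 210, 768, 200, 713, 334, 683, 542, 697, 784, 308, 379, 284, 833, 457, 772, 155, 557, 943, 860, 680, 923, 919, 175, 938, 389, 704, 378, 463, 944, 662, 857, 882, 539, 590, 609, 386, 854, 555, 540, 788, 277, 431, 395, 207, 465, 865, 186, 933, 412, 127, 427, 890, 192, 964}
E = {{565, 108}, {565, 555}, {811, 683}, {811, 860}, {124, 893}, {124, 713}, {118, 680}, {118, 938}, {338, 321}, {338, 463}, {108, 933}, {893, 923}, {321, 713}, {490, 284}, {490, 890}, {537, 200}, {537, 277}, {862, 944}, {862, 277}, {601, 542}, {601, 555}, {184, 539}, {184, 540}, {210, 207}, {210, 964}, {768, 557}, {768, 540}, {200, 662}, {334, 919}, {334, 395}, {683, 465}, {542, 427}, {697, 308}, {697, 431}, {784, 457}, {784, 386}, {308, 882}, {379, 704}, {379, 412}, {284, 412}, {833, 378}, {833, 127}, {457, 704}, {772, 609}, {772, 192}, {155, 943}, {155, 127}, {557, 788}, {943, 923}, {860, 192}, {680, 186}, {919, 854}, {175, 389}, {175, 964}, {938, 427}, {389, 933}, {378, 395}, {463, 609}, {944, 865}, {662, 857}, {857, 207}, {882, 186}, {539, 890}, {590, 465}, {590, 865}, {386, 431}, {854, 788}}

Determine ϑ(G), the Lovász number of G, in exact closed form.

deg(378) = 2; N(378) = {833, 395}.
N(155) = {943, 127}, |N(155)| = 2.
N(175) = {389, 964}, |N(175)| = 2.
deg(124) = 2; N(124) = {893, 713}.
2-regular, N=67; this is C_{67}, the 67-cycle.
spec(A) ≈ [2.0, 1.991, 1.965, 1.921, 1.861, 1.784, 1.692, 1.584, 1.463, 1.329, 1.183, 1.027, 0.862, 0.689, 0.51, 0.327, 0.141, -0.047, -0.234, -0.419, -0.6, -0.776, -0.945, -1.106, -1.257, -1.398, -1.525, -1.64, -1.74, -1.825, -1.893, -1.945, -1.98, -1.998] (distinct, 3 d.p.).
With N=67: ϑ(G) = 67·(-(-1)*2*cos(pi/67))/(2−(-2*cos(pi/67))) = 67*cos(pi/67)/(cos(pi/67) + 1).
= 33.481579809… (decimal).
α=33, χ(Ḡ)=34; ϑ=67*cos(pi/67)/(cos(pi/67) + 1) lies between (both strict).

67*cos(pi/67)/(cos(pi/67) + 1)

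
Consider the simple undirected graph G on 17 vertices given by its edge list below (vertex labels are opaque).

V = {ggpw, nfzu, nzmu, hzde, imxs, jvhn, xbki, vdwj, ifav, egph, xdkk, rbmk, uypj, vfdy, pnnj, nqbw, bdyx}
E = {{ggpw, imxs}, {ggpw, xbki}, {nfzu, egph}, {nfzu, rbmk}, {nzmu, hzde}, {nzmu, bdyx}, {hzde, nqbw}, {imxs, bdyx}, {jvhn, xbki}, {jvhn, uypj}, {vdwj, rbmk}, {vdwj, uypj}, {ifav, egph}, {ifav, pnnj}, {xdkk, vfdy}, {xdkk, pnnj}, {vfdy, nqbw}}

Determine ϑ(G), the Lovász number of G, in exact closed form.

Vertex nfzu has 2 neighbors: egph, rbmk.
deg(jvhn) = 2; N(jvhn) = {xbki, uypj}.
Vertex vfdy has 2 neighbors: xdkk, nqbw.
deg(rbmk) = 2; N(rbmk) = {nfzu, vdwj}.
G on 17 vertices is 2-regular; the odd cycle C_{17}.
Distinct eigenvalues (to 5 d.p.): [2.0, 1.86494, 1.47802, 0.89148, 0.18454, -0.54733, -1.20527, -1.70043, -1.96595].
−17·(-2*cos(pi/17)) / ((2)−(-2*cos(pi/17))) = 17*cos(pi/17)/(cos(pi/17) + 1) = ϑ(G).
ϑ(G) ≈ 8.4270143.
α=8, χ(Ḡ)=9; ϑ=17*cos(pi/17)/(cos(pi/17) + 1) lies between (both strict).

17*cos(pi/17)/(cos(pi/17) + 1)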